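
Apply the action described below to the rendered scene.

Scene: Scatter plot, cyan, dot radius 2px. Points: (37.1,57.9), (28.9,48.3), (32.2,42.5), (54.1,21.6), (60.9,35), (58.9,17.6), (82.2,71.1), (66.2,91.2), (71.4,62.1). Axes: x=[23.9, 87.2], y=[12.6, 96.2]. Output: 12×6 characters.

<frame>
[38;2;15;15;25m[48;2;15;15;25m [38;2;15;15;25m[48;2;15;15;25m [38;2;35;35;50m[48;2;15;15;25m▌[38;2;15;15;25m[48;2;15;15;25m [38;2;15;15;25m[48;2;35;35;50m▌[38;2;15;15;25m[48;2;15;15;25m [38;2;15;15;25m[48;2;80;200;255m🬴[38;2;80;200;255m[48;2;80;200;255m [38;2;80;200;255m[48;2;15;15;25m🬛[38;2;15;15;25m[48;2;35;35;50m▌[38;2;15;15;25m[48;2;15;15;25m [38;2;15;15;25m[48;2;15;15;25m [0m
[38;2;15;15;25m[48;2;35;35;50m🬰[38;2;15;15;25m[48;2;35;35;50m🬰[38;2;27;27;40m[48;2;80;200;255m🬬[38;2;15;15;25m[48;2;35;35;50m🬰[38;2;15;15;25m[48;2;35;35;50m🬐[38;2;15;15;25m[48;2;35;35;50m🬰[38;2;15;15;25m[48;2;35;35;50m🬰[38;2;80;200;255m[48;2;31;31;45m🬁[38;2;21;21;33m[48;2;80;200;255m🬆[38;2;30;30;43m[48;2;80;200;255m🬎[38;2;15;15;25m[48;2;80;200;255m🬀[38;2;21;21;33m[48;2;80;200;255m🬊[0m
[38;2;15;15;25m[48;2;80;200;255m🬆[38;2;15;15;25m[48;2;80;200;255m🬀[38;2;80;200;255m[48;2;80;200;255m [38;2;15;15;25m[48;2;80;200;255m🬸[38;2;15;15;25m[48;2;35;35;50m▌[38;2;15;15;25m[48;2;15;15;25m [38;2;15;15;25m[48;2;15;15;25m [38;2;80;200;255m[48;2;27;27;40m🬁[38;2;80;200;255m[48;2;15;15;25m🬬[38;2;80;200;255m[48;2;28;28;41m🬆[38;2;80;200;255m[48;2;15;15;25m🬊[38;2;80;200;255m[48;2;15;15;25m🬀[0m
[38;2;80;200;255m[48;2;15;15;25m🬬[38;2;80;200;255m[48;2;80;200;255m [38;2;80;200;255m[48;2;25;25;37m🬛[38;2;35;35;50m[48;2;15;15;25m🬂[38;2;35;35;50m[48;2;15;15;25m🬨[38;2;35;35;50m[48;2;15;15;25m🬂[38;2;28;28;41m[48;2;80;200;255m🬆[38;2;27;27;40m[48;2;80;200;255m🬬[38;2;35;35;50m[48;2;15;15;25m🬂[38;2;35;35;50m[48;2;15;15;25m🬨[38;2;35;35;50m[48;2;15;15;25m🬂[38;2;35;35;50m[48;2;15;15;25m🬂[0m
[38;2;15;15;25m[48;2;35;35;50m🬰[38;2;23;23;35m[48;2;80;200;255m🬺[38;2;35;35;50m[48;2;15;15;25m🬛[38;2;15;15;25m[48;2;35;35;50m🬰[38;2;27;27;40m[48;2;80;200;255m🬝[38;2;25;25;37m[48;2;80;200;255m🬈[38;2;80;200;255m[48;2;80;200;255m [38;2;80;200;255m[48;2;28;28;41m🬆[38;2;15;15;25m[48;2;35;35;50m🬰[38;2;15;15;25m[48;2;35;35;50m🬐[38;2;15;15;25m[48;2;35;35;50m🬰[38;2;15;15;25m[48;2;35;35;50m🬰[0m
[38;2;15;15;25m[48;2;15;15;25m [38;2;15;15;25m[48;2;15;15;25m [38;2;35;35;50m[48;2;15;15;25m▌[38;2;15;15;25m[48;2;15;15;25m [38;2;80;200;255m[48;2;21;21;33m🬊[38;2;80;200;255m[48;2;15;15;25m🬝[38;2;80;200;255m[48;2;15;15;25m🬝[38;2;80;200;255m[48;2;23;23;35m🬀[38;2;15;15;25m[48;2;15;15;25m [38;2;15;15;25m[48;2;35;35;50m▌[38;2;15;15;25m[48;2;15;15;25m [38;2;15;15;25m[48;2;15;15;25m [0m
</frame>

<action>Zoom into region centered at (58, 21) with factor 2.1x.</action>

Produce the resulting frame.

<frame>
[38;2;15;15;25m[48;2;15;15;25m [38;2;15;15;25m[48;2;15;15;25m [38;2;35;35;50m[48;2;15;15;25m▌[38;2;15;15;25m[48;2;15;15;25m [38;2;15;15;25m[48;2;35;35;50m▌[38;2;15;15;25m[48;2;80;200;255m🬝[38;2;15;15;25m[48;2;80;200;255m🬀[38;2;21;21;33m[48;2;80;200;255m🬊[38;2;15;15;25m[48;2;15;15;25m [38;2;15;15;25m[48;2;35;35;50m▌[38;2;15;15;25m[48;2;15;15;25m [38;2;15;15;25m[48;2;15;15;25m [0m
[38;2;15;15;25m[48;2;35;35;50m🬰[38;2;15;15;25m[48;2;35;35;50m🬰[38;2;35;35;50m[48;2;15;15;25m🬛[38;2;15;15;25m[48;2;35;35;50m🬰[38;2;15;15;25m[48;2;35;35;50m🬐[38;2;15;15;25m[48;2;35;35;50m🬰[38;2;80;200;255m[48;2;21;21;33m🬊[38;2;80;200;255m[48;2;27;27;40m🬀[38;2;15;15;25m[48;2;35;35;50m🬰[38;2;15;15;25m[48;2;35;35;50m🬐[38;2;15;15;25m[48;2;35;35;50m🬰[38;2;15;15;25m[48;2;35;35;50m🬰[0m
[38;2;15;15;25m[48;2;15;15;25m [38;2;15;15;25m[48;2;15;15;25m [38;2;35;35;50m[48;2;15;15;25m▌[38;2;15;15;25m[48;2;80;200;255m🬆[38;2;80;200;255m[48;2;35;35;50m🬺[38;2;15;15;25m[48;2;80;200;255m🬎[38;2;15;15;25m[48;2;80;200;255m🬊[38;2;35;35;50m[48;2;15;15;25m▌[38;2;15;15;25m[48;2;15;15;25m [38;2;15;15;25m[48;2;35;35;50m▌[38;2;15;15;25m[48;2;15;15;25m [38;2;15;15;25m[48;2;15;15;25m [0m
[38;2;35;35;50m[48;2;15;15;25m🬂[38;2;35;35;50m[48;2;15;15;25m🬂[38;2;35;35;50m[48;2;15;15;25m🬕[38;2;80;200;255m[48;2;19;19;30m🬁[38;2;80;200;255m[48;2;28;28;41m🬆[38;2;80;200;255m[48;2;15;15;25m🬊[38;2;80;200;255m[48;2;15;15;25m🬝[38;2;80;200;255m[48;2;27;27;40m🬀[38;2;35;35;50m[48;2;15;15;25m🬂[38;2;35;35;50m[48;2;15;15;25m🬨[38;2;35;35;50m[48;2;15;15;25m🬂[38;2;35;35;50m[48;2;15;15;25m🬂[0m
[38;2;15;15;25m[48;2;35;35;50m🬰[38;2;15;15;25m[48;2;35;35;50m🬰[38;2;35;35;50m[48;2;15;15;25m🬛[38;2;15;15;25m[48;2;35;35;50m🬰[38;2;15;15;25m[48;2;35;35;50m🬐[38;2;15;15;25m[48;2;35;35;50m🬰[38;2;15;15;25m[48;2;35;35;50m🬰[38;2;35;35;50m[48;2;15;15;25m🬛[38;2;15;15;25m[48;2;35;35;50m🬰[38;2;15;15;25m[48;2;35;35;50m🬐[38;2;15;15;25m[48;2;35;35;50m🬰[38;2;15;15;25m[48;2;35;35;50m🬰[0m
[38;2;15;15;25m[48;2;15;15;25m [38;2;15;15;25m[48;2;15;15;25m [38;2;35;35;50m[48;2;15;15;25m▌[38;2;15;15;25m[48;2;15;15;25m [38;2;15;15;25m[48;2;35;35;50m▌[38;2;15;15;25m[48;2;15;15;25m [38;2;15;15;25m[48;2;15;15;25m [38;2;35;35;50m[48;2;15;15;25m▌[38;2;15;15;25m[48;2;15;15;25m [38;2;15;15;25m[48;2;35;35;50m▌[38;2;15;15;25m[48;2;15;15;25m [38;2;15;15;25m[48;2;15;15;25m [0m
</frame>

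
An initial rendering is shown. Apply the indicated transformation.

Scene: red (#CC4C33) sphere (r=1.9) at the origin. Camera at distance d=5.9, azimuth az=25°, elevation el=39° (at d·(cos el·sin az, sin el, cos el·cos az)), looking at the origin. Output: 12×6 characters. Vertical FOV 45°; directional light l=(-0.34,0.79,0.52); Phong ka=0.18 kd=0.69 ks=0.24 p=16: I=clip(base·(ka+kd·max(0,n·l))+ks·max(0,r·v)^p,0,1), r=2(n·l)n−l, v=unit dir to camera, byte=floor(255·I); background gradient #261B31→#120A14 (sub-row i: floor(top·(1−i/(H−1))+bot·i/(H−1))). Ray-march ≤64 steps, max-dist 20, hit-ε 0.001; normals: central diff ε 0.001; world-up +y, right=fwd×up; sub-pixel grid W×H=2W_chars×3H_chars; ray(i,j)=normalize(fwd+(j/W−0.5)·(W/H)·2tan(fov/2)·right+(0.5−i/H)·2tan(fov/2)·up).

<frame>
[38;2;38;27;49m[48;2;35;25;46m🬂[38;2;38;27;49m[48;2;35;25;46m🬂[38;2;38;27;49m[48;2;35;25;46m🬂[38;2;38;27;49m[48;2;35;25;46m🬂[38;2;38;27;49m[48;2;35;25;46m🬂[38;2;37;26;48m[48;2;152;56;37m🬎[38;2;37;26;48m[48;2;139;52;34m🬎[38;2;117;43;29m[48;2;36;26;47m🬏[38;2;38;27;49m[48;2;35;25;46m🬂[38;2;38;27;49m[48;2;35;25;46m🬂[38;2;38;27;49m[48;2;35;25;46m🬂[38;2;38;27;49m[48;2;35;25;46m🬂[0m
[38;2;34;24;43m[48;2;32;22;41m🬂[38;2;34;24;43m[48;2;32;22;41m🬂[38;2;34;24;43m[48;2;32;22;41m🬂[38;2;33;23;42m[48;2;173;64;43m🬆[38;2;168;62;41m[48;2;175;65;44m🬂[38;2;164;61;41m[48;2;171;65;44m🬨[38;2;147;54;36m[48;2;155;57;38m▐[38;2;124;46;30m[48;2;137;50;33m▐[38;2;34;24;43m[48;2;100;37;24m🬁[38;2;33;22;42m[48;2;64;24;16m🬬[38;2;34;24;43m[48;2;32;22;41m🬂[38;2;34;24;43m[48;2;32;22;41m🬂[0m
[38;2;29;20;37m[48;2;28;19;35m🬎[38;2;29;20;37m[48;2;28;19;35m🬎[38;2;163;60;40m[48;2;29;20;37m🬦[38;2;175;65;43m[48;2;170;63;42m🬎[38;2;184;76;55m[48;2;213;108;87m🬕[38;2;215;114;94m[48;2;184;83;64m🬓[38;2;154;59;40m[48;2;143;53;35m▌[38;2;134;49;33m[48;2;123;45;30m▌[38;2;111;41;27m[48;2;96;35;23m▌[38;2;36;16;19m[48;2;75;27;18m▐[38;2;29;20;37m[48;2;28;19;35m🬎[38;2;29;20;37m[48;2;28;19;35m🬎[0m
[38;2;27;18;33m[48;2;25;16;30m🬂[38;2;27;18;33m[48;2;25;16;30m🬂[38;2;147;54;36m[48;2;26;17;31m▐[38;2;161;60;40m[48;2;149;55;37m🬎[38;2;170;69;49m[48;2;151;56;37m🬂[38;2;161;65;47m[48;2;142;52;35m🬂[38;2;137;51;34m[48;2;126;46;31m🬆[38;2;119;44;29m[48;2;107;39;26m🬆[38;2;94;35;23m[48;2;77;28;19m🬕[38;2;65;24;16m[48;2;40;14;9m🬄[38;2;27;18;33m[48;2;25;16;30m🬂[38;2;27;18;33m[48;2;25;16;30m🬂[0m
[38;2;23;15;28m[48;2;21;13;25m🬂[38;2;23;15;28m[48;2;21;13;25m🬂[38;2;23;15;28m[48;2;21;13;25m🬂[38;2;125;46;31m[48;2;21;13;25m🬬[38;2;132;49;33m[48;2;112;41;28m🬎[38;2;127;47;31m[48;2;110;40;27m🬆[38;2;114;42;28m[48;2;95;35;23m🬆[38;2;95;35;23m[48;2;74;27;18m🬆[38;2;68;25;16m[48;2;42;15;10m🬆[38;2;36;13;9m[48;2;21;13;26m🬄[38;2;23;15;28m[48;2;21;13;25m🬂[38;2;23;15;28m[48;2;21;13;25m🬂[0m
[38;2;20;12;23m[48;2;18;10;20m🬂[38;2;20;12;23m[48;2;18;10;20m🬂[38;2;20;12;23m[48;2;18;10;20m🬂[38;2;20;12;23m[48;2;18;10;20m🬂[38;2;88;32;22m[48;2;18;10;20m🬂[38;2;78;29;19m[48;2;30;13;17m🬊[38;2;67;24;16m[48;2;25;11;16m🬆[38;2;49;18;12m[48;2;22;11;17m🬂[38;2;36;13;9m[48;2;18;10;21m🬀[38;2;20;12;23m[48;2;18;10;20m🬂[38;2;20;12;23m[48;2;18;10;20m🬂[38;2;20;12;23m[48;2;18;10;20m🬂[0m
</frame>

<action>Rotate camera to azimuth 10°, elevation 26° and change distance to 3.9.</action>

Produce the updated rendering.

<frame>
[38;2;38;27;49m[48;2;35;25;46m🬂[38;2;36;26;47m[48;2;174;64;43m🬕[38;2;174;64;43m[48;2;176;65;44m🬀[38;2;176;65;44m[48;2;176;67;46m🬝[38;2;173;64;43m[48;2;178;71;50m🬎[38;2;168;63;42m[48;2;175;71;50m🬬[38;2;163;61;41m[48;2;160;59;40m▌[38;2;155;57;38m[48;2;151;56;37m▌[38;2;147;54;36m[48;2;141;52;35m▌[38;2;128;47;31m[48;2;135;50;33m▐[38;2;38;27;49m[48;2;111;41;27m🬁[38;2;38;27;49m[48;2;35;25;46m🬂[0m
[38;2;33;23;42m[48;2;166;61;41m🬕[38;2;173;64;43m[48;2;171;63;42m🬊[38;2;174;65;44m[48;2;172;64;43m🬨[38;2;180;72;51m[48;2;198;93;72m🬕[38;2;193;87;66m[48;2;219;115;95m🬂[38;2;186;84;65m[48;2;210;108;88m🬨[38;2;167;69;49m[48;2;156;60;41m▌[38;2;150;56;37m[48;2;145;54;36m🬕[38;2;144;53;35m[48;2;138;51;34m🬄[38;2;133;49;32m[48;2;127;47;31m▌[38;2;120;44;29m[48;2;111;41;27m▌[38;2;34;24;43m[48;2;90;33;22m🬁[0m
[38;2;159;59;39m[48;2;29;20;37m🬷[38;2;166;61;41m[48;2;161;60;40m🬎[38;2;168;64;44m[48;2;163;60;40m🬊[38;2;193;91;71m[48;2;172;71;51m🬉[38;2;209;109;90m[48;2;179;81;62m🬊[38;2;189;91;72m[48;2;162;67;48m🬆[38;2;159;64;46m[48;2;147;55;38m🬄[38;2;143;53;36m[48;2;138;51;34m🬆[38;2;135;50;33m[48;2;130;48;32m🬆[38;2;125;46;30m[48;2;118;43;29m🬕[38;2;113;42;28m[48;2;106;39;26m▌[38;2;96;35;23m[48;2;82;30;20m▌[0m
[38;2;147;55;36m[48;2;25;16;30m🬬[38;2;155;57;38m[48;2;148;55;37m🬎[38;2;156;58;38m[48;2;150;55;37m🬆[38;2;157;60;41m[48;2;149;55;37m🬂[38;2;157;61;43m[48;2;146;54;36m🬂[38;2;149;57;39m[48;2;141;52;35m🬂[38;2;140;52;35m[48;2;134;49;33m🬆[38;2;133;49;33m[48;2;127;47;31m🬆[38;2;125;46;31m[48;2;119;44;29m🬆[38;2;116;43;28m[48;2;108;40;26m🬆[38;2;102;37;25m[48;2;92;34;22m🬕[38;2;85;31;21m[48;2;71;26;17m▌[0m
[38;2;128;47;31m[48;2;22;14;26m▐[38;2;140;52;34m[48;2;130;48;32m🬎[38;2;141;52;35m[48;2;133;49;33m🬎[38;2;141;52;34m[48;2;134;49;33m🬆[38;2;137;51;34m[48;2;130;48;32m🬆[38;2;133;49;33m[48;2;126;47;31m🬆[38;2;128;47;31m[48;2;120;44;29m🬆[38;2;121;45;30m[48;2;113;42;28m🬆[38;2;113;41;28m[48;2;104;38;25m🬆[38;2;102;37;25m[48;2;93;34;22m🬆[38;2;88;32;21m[48;2;76;28;18m🬆[38;2;63;23;15m[48;2;41;15;10m🬕[0m
[38;2;20;12;23m[48;2;18;10;20m🬂[38;2;112;41;27m[48;2;18;10;20m🬨[38;2;122;45;30m[48;2;108;40;26m🬎[38;2;124;46;30m[48;2;114;42;28m🬆[38;2;120;44;29m[48;2;110;40;27m🬎[38;2;118;43;29m[48;2;108;40;26m🬆[38;2;112;41;27m[48;2;102;37;25m🬆[38;2;105;39;26m[48;2;94;34;23m🬆[38;2;96;35;23m[48;2;83;30;20m🬆[38;2;83;31;20m[48;2;68;25;16m🬆[38;2;65;24;16m[48;2;43;16;10m🬆[38;2;42;15;10m[48;2;18;10;21m🬀[0m
</frame>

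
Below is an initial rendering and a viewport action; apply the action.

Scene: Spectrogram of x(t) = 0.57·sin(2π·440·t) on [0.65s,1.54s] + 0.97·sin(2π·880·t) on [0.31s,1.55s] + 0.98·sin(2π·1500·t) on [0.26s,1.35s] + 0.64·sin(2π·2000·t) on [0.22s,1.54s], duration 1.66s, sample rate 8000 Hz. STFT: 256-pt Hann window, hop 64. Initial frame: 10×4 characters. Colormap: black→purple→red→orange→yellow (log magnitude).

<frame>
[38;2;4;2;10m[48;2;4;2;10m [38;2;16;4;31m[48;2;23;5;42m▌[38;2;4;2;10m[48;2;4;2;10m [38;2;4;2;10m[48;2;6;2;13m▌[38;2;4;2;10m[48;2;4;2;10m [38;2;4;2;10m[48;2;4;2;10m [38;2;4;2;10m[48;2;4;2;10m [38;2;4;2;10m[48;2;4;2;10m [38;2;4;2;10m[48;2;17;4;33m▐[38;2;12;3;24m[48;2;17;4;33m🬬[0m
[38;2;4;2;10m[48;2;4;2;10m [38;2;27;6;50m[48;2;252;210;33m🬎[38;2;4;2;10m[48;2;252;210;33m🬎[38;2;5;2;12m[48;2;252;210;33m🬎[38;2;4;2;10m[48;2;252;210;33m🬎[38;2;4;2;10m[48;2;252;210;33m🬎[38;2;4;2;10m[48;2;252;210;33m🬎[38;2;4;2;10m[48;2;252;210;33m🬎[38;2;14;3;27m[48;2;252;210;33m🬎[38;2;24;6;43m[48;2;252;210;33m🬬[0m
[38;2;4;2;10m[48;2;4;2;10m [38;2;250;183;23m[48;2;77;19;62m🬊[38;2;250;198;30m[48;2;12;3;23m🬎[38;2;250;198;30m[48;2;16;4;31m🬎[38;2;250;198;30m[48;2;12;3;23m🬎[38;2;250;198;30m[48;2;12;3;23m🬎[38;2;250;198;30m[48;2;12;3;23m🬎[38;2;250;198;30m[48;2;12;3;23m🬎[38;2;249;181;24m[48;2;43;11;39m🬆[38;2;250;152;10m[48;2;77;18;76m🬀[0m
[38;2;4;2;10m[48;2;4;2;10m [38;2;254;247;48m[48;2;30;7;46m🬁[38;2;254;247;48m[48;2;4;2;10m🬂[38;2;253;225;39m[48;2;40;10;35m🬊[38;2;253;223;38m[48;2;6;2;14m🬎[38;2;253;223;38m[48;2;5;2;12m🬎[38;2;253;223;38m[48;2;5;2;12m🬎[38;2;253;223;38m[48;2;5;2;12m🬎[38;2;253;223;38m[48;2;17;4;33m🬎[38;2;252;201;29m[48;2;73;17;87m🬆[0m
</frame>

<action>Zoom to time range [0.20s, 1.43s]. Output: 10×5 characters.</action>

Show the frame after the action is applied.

<frame>
[38;2;16;4;30m[48;2;22;5;41m▌[38;2;4;2;10m[48;2;4;2;10m [38;2;4;2;10m[48;2;4;2;10m [38;2;4;2;10m[48;2;6;2;13m▌[38;2;4;2;10m[48;2;4;2;10m [38;2;4;2;10m[48;2;4;2;10m [38;2;4;2;10m[48;2;4;2;10m [38;2;4;2;10m[48;2;4;2;10m [38;2;4;2;10m[48;2;4;2;10m [38;2;4;2;10m[48;2;17;4;32m▌[0m
[38;2;22;5;41m[48;2;30;7;53m🬎[38;2;4;2;10m[48;2;4;2;10m [38;2;4;2;10m[48;2;4;2;10m [38;2;4;2;10m[48;2;6;2;14m▌[38;2;4;2;10m[48;2;4;2;10m [38;2;4;2;10m[48;2;4;2;10m [38;2;4;2;10m[48;2;4;2;10m [38;2;4;2;10m[48;2;4;2;10m [38;2;4;2;10m[48;2;4;2;10m [38;2;4;2;11m[48;2;22;5;41m▌[0m
[38;2;70;17;72m[48;2;252;210;33m🬰[38;2;4;2;10m[48;2;252;210;33m🬰[38;2;4;2;10m[48;2;252;210;33m🬰[38;2;6;2;14m[48;2;252;210;33m🬰[38;2;4;2;10m[48;2;252;210;33m🬰[38;2;4;2;10m[48;2;252;210;33m🬰[38;2;4;2;10m[48;2;252;210;33m🬰[38;2;4;2;10m[48;2;252;210;33m🬰[38;2;4;2;10m[48;2;252;210;33m🬰[38;2;50;13;41m[48;2;252;210;33m🬰[0m
[38;2;253;237;44m[48;2;83;20;82m🬡[38;2;254;248;48m[48;2;5;2;12m🬰[38;2;254;248;48m[48;2;5;2;12m🬰[38;2;254;248;49m[48;2;11;3;22m🬰[38;2;254;248;48m[48;2;5;2;12m🬰[38;2;254;248;48m[48;2;5;2;12m🬰[38;2;254;248;48m[48;2;5;2;12m🬰[38;2;254;248;48m[48;2;5;2;12m🬰[38;2;254;248;48m[48;2;5;2;12m🬰[38;2;254;244;47m[48;2;60;15;50m🬰[0m
[38;2;181;47;81m[48;2;29;7;53m🬁[38;2;16;4;31m[48;2;4;2;10m🬂[38;2;16;4;31m[48;2;4;2;10m🬂[38;2;37;9;45m[48;2;252;199;29m🬴[38;2;252;199;29m[48;2;10;3;20m🬋[38;2;252;199;29m[48;2;10;3;20m🬋[38;2;252;199;29m[48;2;10;3;20m🬋[38;2;252;199;29m[48;2;10;3;20m🬋[38;2;252;199;29m[48;2;10;3;20m🬋[38;2;252;199;29m[48;2;22;5;40m🬋[0m
</frame>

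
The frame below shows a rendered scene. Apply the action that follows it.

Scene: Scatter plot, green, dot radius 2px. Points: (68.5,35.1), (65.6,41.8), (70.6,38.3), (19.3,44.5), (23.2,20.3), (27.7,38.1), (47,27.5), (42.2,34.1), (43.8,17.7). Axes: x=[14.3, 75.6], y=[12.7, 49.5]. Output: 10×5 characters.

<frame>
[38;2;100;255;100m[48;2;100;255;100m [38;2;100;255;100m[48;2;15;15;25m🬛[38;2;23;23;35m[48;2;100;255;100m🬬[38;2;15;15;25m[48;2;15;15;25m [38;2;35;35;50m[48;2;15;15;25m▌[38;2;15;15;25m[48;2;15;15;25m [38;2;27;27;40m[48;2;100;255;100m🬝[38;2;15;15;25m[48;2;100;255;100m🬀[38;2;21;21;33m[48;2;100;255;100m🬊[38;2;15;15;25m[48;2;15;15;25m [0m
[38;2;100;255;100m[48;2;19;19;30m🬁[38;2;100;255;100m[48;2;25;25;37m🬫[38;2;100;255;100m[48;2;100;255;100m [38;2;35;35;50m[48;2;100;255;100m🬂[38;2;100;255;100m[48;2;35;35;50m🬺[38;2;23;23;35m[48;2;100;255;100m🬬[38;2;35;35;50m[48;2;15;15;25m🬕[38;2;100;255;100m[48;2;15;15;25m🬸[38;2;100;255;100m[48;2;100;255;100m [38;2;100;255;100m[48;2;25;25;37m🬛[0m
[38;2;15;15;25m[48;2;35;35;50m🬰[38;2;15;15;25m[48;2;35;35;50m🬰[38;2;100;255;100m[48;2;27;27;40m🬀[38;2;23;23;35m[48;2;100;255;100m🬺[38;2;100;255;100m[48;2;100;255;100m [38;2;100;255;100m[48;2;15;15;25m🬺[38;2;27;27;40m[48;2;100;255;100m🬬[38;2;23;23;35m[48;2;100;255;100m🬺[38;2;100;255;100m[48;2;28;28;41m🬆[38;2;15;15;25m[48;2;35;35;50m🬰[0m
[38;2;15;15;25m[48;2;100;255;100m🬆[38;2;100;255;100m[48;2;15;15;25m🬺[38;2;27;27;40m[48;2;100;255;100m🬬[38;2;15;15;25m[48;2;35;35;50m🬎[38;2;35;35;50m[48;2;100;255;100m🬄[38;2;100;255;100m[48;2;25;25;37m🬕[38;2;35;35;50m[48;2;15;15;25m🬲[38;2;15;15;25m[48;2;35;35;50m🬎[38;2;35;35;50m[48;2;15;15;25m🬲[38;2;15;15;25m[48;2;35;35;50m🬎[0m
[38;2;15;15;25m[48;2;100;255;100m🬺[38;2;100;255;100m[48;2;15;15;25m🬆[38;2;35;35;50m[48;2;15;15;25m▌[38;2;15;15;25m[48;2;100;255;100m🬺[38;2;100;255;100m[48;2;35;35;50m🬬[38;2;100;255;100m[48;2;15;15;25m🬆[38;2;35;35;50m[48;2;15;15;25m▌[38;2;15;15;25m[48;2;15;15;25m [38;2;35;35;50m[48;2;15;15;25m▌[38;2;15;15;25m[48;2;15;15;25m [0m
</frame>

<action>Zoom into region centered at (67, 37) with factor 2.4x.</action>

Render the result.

<frame>
[38;2;15;15;25m[48;2;15;15;25m [38;2;15;15;25m[48;2;15;15;25m [38;2;35;35;50m[48;2;15;15;25m▌[38;2;15;15;25m[48;2;100;255;100m🬆[38;2;100;255;100m[48;2;15;15;25m🬺[38;2;15;15;25m[48;2;100;255;100m🬬[38;2;35;35;50m[48;2;15;15;25m▌[38;2;15;15;25m[48;2;15;15;25m [38;2;35;35;50m[48;2;15;15;25m▌[38;2;15;15;25m[48;2;15;15;25m [0m
[38;2;35;35;50m[48;2;15;15;25m🬂[38;2;35;35;50m[48;2;15;15;25m🬂[38;2;35;35;50m[48;2;15;15;25m🬕[38;2;100;255;100m[48;2;19;19;30m🬁[38;2;100;255;100m[48;2;21;21;33m🬆[38;2;28;28;41m[48;2;100;255;100m🬆[38;2;100;255;100m[48;2;35;35;50m🬺[38;2;23;23;35m[48;2;100;255;100m🬬[38;2;35;35;50m[48;2;15;15;25m🬕[38;2;35;35;50m[48;2;15;15;25m🬂[0m
[38;2;15;15;25m[48;2;35;35;50m🬰[38;2;15;15;25m[48;2;35;35;50m🬰[38;2;35;35;50m[48;2;15;15;25m🬛[38;2;15;15;25m[48;2;35;35;50m🬰[38;2;28;28;41m[48;2;100;255;100m🬆[38;2;100;255;100m[48;2;100;255;100m [38;2;100;255;100m[48;2;25;25;37m🬕[38;2;15;15;25m[48;2;35;35;50m🬰[38;2;35;35;50m[48;2;15;15;25m🬛[38;2;15;15;25m[48;2;35;35;50m🬰[0m
[38;2;15;15;25m[48;2;35;35;50m🬎[38;2;15;15;25m[48;2;35;35;50m🬎[38;2;35;35;50m[48;2;15;15;25m🬲[38;2;15;15;25m[48;2;35;35;50m🬎[38;2;100;255;100m[48;2;31;31;45m🬁[38;2;100;255;100m[48;2;28;28;41m🬆[38;2;35;35;50m[48;2;15;15;25m🬲[38;2;15;15;25m[48;2;35;35;50m🬎[38;2;35;35;50m[48;2;15;15;25m🬲[38;2;15;15;25m[48;2;35;35;50m🬎[0m
[38;2;15;15;25m[48;2;15;15;25m [38;2;15;15;25m[48;2;15;15;25m [38;2;35;35;50m[48;2;15;15;25m▌[38;2;15;15;25m[48;2;15;15;25m [38;2;35;35;50m[48;2;15;15;25m▌[38;2;15;15;25m[48;2;15;15;25m [38;2;35;35;50m[48;2;15;15;25m▌[38;2;15;15;25m[48;2;15;15;25m [38;2;35;35;50m[48;2;15;15;25m▌[38;2;15;15;25m[48;2;15;15;25m [0m
</frame>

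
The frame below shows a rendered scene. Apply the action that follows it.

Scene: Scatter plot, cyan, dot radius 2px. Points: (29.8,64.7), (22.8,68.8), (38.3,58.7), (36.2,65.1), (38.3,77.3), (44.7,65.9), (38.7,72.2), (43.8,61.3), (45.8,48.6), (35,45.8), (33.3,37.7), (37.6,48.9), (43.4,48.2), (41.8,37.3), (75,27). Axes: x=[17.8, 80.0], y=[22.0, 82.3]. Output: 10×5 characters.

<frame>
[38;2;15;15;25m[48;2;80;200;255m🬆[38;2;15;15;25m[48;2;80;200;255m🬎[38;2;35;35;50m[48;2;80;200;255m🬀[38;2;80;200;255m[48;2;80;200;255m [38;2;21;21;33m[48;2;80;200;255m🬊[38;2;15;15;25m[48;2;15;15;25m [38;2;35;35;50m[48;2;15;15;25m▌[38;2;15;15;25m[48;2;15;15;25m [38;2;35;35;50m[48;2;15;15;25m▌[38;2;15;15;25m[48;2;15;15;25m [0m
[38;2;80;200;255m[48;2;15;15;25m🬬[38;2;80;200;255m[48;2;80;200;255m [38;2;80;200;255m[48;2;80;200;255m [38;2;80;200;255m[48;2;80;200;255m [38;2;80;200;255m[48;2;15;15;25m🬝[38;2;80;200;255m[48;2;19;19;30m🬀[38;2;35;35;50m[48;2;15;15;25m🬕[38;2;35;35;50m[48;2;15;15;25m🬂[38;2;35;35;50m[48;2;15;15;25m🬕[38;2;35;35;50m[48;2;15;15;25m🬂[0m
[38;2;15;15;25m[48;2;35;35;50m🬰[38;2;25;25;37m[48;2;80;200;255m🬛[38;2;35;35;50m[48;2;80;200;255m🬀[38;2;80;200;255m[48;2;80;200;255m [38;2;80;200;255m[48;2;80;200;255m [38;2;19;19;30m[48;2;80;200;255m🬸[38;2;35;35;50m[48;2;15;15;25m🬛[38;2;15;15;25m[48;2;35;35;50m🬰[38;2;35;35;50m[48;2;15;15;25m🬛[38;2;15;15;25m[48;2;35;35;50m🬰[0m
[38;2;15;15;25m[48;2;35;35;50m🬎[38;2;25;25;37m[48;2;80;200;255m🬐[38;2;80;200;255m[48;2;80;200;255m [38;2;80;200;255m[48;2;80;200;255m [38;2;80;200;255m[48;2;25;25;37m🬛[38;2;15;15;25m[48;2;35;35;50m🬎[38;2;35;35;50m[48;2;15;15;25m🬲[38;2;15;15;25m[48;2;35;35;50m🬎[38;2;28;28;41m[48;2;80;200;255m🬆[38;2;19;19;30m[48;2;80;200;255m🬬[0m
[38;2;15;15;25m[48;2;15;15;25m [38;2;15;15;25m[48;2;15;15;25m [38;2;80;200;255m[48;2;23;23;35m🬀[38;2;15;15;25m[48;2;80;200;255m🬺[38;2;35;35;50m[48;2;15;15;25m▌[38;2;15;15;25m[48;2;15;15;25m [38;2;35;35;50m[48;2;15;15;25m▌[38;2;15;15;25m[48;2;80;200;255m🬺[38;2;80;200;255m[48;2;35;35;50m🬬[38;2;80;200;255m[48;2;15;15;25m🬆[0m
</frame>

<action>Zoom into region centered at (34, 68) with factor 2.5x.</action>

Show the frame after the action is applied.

<frame>
[38;2;15;15;25m[48;2;15;15;25m [38;2;15;15;25m[48;2;15;15;25m [38;2;35;35;50m[48;2;15;15;25m▌[38;2;15;15;25m[48;2;15;15;25m [38;2;35;35;50m[48;2;15;15;25m▌[38;2;15;15;25m[48;2;80;200;255m🬐[38;2;80;200;255m[48;2;80;200;255m [38;2;15;15;25m[48;2;80;200;255m🬸[38;2;35;35;50m[48;2;15;15;25m▌[38;2;15;15;25m[48;2;15;15;25m [0m
[38;2;80;200;255m[48;2;28;28;41m🬱[38;2;35;35;50m[48;2;15;15;25m🬂[38;2;35;35;50m[48;2;15;15;25m🬕[38;2;35;35;50m[48;2;15;15;25m🬂[38;2;35;35;50m[48;2;15;15;25m🬕[38;2;23;23;35m[48;2;80;200;255m🬴[38;2;80;200;255m[48;2;80;200;255m [38;2;80;200;255m[48;2;25;25;37m🬛[38;2;35;35;50m[48;2;15;15;25m🬕[38;2;35;35;50m[48;2;15;15;25m🬂[0m
[38;2;80;200;255m[48;2;15;15;25m🬝[38;2;80;200;255m[48;2;23;23;35m🬀[38;2;28;28;41m[48;2;80;200;255m🬆[38;2;80;200;255m[48;2;15;15;25m🬺[38;2;30;30;43m[48;2;80;200;255m🬎[38;2;15;15;25m[48;2;80;200;255m🬀[38;2;35;35;50m[48;2;80;200;255m🬈[38;2;23;23;35m[48;2;80;200;255m🬝[38;2;35;35;50m[48;2;80;200;255m🬀[38;2;21;21;33m[48;2;80;200;255m🬊[0m
[38;2;15;15;25m[48;2;35;35;50m🬎[38;2;15;15;25m[48;2;35;35;50m🬎[38;2;80;200;255m[48;2;31;31;45m🬁[38;2;80;200;255m[48;2;28;28;41m🬆[38;2;35;35;50m[48;2;15;15;25m🬲[38;2;80;200;255m[48;2;25;25;37m🬨[38;2;80;200;255m[48;2;15;15;25m🬲[38;2;25;25;37m[48;2;80;200;255m🬐[38;2;80;200;255m[48;2;80;200;255m [38;2;80;200;255m[48;2;25;25;37m🬄[0m
[38;2;15;15;25m[48;2;15;15;25m [38;2;15;15;25m[48;2;15;15;25m [38;2;35;35;50m[48;2;15;15;25m▌[38;2;15;15;25m[48;2;15;15;25m [38;2;35;35;50m[48;2;15;15;25m▌[38;2;80;200;255m[48;2;15;15;25m🬊[38;2;80;200;255m[48;2;15;15;25m🬝[38;2;80;200;255m[48;2;15;15;25m🬀[38;2;80;200;255m[48;2;23;23;35m🬀[38;2;15;15;25m[48;2;15;15;25m [0m
</frame>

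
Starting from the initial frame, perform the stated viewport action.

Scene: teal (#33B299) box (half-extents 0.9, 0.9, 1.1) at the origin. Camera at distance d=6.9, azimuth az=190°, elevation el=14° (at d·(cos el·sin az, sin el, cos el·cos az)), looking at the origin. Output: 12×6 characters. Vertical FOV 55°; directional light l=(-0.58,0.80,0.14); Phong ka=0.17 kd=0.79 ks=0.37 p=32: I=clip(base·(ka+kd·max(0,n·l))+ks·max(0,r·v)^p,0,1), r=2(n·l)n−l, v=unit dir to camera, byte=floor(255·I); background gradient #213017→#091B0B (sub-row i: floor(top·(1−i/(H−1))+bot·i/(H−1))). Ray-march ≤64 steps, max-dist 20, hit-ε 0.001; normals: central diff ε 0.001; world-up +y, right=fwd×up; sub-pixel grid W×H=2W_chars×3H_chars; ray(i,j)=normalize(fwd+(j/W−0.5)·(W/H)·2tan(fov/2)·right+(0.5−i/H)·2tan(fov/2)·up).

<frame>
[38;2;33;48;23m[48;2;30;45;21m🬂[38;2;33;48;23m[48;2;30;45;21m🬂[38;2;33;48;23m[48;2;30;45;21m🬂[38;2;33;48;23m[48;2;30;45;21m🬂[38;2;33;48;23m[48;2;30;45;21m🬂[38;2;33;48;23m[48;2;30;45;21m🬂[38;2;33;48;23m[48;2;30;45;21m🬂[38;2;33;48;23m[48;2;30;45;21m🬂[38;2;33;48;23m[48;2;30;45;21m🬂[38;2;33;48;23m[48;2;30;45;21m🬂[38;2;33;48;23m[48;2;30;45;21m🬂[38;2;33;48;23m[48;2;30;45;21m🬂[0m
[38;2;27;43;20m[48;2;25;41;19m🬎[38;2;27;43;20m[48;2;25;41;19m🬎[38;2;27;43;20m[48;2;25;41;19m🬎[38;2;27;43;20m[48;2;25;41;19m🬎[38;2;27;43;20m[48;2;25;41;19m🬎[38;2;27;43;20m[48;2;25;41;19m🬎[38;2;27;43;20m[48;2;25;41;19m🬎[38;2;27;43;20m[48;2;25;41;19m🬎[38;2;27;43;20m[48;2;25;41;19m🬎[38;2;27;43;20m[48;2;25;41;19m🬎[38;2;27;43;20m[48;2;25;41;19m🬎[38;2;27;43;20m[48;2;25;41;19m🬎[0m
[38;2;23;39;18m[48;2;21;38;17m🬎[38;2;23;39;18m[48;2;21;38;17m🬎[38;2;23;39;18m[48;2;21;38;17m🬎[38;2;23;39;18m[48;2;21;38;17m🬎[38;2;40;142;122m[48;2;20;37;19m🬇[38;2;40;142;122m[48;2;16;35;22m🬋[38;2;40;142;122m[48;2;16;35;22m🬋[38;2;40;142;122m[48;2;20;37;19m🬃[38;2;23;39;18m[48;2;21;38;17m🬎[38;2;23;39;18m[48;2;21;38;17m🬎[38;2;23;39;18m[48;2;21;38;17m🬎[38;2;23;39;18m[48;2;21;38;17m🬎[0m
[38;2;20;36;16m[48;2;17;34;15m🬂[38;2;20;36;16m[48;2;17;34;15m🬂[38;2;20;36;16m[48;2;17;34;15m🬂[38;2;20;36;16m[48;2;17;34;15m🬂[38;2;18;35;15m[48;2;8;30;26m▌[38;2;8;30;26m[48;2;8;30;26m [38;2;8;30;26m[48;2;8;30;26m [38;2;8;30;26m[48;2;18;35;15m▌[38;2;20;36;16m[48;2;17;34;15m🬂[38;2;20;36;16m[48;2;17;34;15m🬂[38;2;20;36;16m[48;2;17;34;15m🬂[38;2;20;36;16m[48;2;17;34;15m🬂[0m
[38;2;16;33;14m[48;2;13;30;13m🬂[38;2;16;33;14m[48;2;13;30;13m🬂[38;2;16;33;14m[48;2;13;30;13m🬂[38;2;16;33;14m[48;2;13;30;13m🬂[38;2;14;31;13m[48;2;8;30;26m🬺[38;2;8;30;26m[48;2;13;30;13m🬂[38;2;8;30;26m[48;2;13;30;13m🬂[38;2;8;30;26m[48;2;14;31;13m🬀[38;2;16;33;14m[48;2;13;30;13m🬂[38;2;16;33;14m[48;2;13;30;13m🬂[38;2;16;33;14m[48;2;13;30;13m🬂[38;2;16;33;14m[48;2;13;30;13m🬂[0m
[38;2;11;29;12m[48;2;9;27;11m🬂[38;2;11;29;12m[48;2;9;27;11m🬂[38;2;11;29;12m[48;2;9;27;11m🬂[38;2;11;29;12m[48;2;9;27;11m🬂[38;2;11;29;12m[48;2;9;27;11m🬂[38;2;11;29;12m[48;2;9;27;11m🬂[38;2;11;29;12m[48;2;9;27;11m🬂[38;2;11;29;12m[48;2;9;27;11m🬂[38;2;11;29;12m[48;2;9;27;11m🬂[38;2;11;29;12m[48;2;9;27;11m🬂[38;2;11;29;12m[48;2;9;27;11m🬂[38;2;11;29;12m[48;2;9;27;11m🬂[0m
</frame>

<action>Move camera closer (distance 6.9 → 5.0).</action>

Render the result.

<frame>
[38;2;33;48;23m[48;2;30;45;21m🬂[38;2;33;48;23m[48;2;30;45;21m🬂[38;2;33;48;23m[48;2;30;45;21m🬂[38;2;33;48;23m[48;2;30;45;21m🬂[38;2;33;48;23m[48;2;30;45;21m🬂[38;2;33;48;23m[48;2;30;45;21m🬂[38;2;33;48;23m[48;2;30;45;21m🬂[38;2;33;48;23m[48;2;30;45;21m🬂[38;2;33;48;23m[48;2;30;45;21m🬂[38;2;33;48;23m[48;2;30;45;21m🬂[38;2;33;48;23m[48;2;30;45;21m🬂[38;2;33;48;23m[48;2;30;45;21m🬂[0m
[38;2;27;43;20m[48;2;25;41;19m🬎[38;2;27;43;20m[48;2;25;41;19m🬎[38;2;27;43;20m[48;2;25;41;19m🬎[38;2;27;43;20m[48;2;25;41;19m🬎[38;2;27;43;20m[48;2;25;41;19m🬎[38;2;27;43;20m[48;2;25;41;19m🬎[38;2;27;43;20m[48;2;25;41;19m🬎[38;2;27;43;20m[48;2;25;41;19m🬎[38;2;27;43;20m[48;2;25;41;19m🬎[38;2;27;43;20m[48;2;25;41;19m🬎[38;2;27;43;20m[48;2;25;41;19m🬎[38;2;27;43;20m[48;2;25;41;19m🬎[0m
[38;2;23;39;18m[48;2;21;38;17m🬎[38;2;23;39;18m[48;2;21;38;17m🬎[38;2;23;39;18m[48;2;21;38;17m🬎[38;2;23;39;18m[48;2;21;38;17m🬎[38;2;40;142;122m[48;2;8;30;26m🬂[38;2;40;142;122m[48;2;8;30;26m🬂[38;2;40;142;122m[48;2;8;30;26m🬂[38;2;40;142;122m[48;2;8;30;26m🬂[38;2;23;39;18m[48;2;21;38;17m🬎[38;2;23;39;18m[48;2;21;38;17m🬎[38;2;23;39;18m[48;2;21;38;17m🬎[38;2;23;39;18m[48;2;21;38;17m🬎[0m
[38;2;20;36;16m[48;2;17;34;15m🬂[38;2;20;36;16m[48;2;17;34;15m🬂[38;2;20;36;16m[48;2;17;34;15m🬂[38;2;20;36;16m[48;2;17;34;15m🬂[38;2;8;30;26m[48;2;8;30;26m [38;2;8;30;26m[48;2;8;30;26m [38;2;8;30;26m[48;2;8;30;26m [38;2;8;30;26m[48;2;8;30;26m [38;2;20;36;16m[48;2;17;34;15m🬂[38;2;20;36;16m[48;2;17;34;15m🬂[38;2;20;36;16m[48;2;17;34;15m🬂[38;2;20;36;16m[48;2;17;34;15m🬂[0m
[38;2;16;33;14m[48;2;13;30;13m🬂[38;2;16;33;14m[48;2;13;30;13m🬂[38;2;16;33;14m[48;2;13;30;13m🬂[38;2;16;33;14m[48;2;13;30;13m🬂[38;2;8;30;26m[48;2;13;30;13m🬎[38;2;8;30;26m[48;2;13;30;13m🬎[38;2;8;30;26m[48;2;13;30;13m🬎[38;2;9;30;23m[48;2;31;111;95m🬝[38;2;16;33;14m[48;2;13;30;13m🬂[38;2;16;33;14m[48;2;13;30;13m🬂[38;2;16;33;14m[48;2;13;30;13m🬂[38;2;16;33;14m[48;2;13;30;13m🬂[0m
[38;2;11;29;12m[48;2;9;27;11m🬂[38;2;11;29;12m[48;2;9;27;11m🬂[38;2;11;29;12m[48;2;9;27;11m🬂[38;2;11;29;12m[48;2;9;27;11m🬂[38;2;11;29;12m[48;2;9;27;11m🬂[38;2;11;29;12m[48;2;9;27;11m🬂[38;2;11;29;12m[48;2;9;27;11m🬂[38;2;11;29;12m[48;2;9;27;11m🬂[38;2;11;29;12m[48;2;9;27;11m🬂[38;2;11;29;12m[48;2;9;27;11m🬂[38;2;11;29;12m[48;2;9;27;11m🬂[38;2;11;29;12m[48;2;9;27;11m🬂[0m
</frame>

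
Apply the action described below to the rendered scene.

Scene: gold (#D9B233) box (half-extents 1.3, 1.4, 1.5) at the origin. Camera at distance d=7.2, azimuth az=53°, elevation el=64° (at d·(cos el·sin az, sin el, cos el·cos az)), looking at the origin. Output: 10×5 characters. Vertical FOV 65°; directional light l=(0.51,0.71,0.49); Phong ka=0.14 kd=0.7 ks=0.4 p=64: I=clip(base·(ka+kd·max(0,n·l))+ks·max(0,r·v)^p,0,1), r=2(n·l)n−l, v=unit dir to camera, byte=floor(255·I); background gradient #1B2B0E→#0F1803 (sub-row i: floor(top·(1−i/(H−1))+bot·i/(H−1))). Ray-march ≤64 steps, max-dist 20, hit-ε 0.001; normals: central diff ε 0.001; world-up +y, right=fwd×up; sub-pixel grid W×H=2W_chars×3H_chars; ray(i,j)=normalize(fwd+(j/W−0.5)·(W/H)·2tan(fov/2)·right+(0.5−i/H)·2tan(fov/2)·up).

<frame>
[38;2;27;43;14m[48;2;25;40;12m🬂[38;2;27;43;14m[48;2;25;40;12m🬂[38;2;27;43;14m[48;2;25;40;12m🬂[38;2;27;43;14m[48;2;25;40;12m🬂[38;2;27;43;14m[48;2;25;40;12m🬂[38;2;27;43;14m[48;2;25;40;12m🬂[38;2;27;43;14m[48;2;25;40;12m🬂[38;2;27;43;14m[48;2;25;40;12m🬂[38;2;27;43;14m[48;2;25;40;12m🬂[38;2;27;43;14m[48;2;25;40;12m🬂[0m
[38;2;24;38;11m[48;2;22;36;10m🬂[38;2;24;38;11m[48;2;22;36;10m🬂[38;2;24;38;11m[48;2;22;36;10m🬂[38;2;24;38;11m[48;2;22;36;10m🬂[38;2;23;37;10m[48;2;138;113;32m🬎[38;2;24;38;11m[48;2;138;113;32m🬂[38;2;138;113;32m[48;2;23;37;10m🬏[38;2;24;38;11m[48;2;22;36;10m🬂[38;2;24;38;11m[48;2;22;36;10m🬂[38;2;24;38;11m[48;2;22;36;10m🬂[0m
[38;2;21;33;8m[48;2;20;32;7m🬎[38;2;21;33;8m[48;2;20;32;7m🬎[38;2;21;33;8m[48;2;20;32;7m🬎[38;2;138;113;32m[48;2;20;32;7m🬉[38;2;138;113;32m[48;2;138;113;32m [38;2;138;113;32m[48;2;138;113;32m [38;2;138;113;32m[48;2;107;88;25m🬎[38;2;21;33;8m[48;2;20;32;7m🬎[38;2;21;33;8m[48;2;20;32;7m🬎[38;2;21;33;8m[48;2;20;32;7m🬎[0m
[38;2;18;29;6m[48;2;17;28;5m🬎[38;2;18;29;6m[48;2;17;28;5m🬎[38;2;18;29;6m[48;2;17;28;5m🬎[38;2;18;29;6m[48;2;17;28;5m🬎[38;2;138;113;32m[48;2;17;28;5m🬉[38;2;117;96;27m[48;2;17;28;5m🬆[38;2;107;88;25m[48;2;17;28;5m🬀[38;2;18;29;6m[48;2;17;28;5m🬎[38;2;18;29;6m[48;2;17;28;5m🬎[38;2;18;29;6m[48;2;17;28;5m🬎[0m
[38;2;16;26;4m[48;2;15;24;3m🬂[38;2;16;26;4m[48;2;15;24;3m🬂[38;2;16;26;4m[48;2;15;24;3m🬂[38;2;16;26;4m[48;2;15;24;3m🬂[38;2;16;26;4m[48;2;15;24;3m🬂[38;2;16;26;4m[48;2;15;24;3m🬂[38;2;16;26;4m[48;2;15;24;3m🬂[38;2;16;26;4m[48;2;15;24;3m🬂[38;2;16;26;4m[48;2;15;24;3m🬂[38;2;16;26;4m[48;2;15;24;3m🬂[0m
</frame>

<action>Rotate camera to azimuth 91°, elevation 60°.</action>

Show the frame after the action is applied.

<frame>
[38;2;27;43;14m[48;2;25;40;12m🬂[38;2;27;43;14m[48;2;25;40;12m🬂[38;2;27;43;14m[48;2;25;40;12m🬂[38;2;27;43;14m[48;2;25;40;12m🬂[38;2;27;43;14m[48;2;25;40;12m🬂[38;2;27;43;14m[48;2;25;40;12m🬂[38;2;27;43;14m[48;2;25;40;12m🬂[38;2;27;43;14m[48;2;25;40;12m🬂[38;2;27;43;14m[48;2;25;40;12m🬂[38;2;27;43;14m[48;2;25;40;12m🬂[0m
[38;2;24;38;11m[48;2;22;36;10m🬂[38;2;24;38;11m[48;2;22;36;10m🬂[38;2;24;38;11m[48;2;22;36;10m🬂[38;2;24;38;11m[48;2;22;36;10m🬂[38;2;23;37;10m[48;2;138;113;32m🬎[38;2;23;37;10m[48;2;138;113;32m🬎[38;2;138;113;32m[48;2;23;37;10m🬏[38;2;24;38;11m[48;2;22;36;10m🬂[38;2;24;38;11m[48;2;22;36;10m🬂[38;2;24;38;11m[48;2;22;36;10m🬂[0m
[38;2;21;33;8m[48;2;20;32;7m🬎[38;2;21;33;8m[48;2;20;32;7m🬎[38;2;21;33;8m[48;2;20;32;7m🬎[38;2;138;113;32m[48;2;20;33;8m🬦[38;2;138;113;32m[48;2;138;113;32m [38;2;138;113;32m[48;2;138;113;32m [38;2;138;113;32m[48;2;21;34;9m🬺[38;2;21;33;8m[48;2;20;32;7m🬎[38;2;21;33;8m[48;2;20;32;7m🬎[38;2;21;33;8m[48;2;20;32;7m🬎[0m
[38;2;18;29;6m[48;2;17;28;5m🬎[38;2;18;29;6m[48;2;17;28;5m🬎[38;2;18;29;6m[48;2;17;28;5m🬎[38;2;107;88;25m[48;2;17;28;5m🬁[38;2;107;88;25m[48;2;17;28;5m🬎[38;2;107;88;25m[48;2;17;28;5m🬎[38;2;107;88;25m[48;2;17;28;5m🬄[38;2;18;29;6m[48;2;17;28;5m🬎[38;2;18;29;6m[48;2;17;28;5m🬎[38;2;18;29;6m[48;2;17;28;5m🬎[0m
[38;2;16;26;4m[48;2;15;24;3m🬂[38;2;16;26;4m[48;2;15;24;3m🬂[38;2;16;26;4m[48;2;15;24;3m🬂[38;2;16;26;4m[48;2;15;24;3m🬂[38;2;16;26;4m[48;2;15;24;3m🬂[38;2;16;26;4m[48;2;15;24;3m🬂[38;2;16;26;4m[48;2;15;24;3m🬂[38;2;16;26;4m[48;2;15;24;3m🬂[38;2;16;26;4m[48;2;15;24;3m🬂[38;2;16;26;4m[48;2;15;24;3m🬂[0m
</frame>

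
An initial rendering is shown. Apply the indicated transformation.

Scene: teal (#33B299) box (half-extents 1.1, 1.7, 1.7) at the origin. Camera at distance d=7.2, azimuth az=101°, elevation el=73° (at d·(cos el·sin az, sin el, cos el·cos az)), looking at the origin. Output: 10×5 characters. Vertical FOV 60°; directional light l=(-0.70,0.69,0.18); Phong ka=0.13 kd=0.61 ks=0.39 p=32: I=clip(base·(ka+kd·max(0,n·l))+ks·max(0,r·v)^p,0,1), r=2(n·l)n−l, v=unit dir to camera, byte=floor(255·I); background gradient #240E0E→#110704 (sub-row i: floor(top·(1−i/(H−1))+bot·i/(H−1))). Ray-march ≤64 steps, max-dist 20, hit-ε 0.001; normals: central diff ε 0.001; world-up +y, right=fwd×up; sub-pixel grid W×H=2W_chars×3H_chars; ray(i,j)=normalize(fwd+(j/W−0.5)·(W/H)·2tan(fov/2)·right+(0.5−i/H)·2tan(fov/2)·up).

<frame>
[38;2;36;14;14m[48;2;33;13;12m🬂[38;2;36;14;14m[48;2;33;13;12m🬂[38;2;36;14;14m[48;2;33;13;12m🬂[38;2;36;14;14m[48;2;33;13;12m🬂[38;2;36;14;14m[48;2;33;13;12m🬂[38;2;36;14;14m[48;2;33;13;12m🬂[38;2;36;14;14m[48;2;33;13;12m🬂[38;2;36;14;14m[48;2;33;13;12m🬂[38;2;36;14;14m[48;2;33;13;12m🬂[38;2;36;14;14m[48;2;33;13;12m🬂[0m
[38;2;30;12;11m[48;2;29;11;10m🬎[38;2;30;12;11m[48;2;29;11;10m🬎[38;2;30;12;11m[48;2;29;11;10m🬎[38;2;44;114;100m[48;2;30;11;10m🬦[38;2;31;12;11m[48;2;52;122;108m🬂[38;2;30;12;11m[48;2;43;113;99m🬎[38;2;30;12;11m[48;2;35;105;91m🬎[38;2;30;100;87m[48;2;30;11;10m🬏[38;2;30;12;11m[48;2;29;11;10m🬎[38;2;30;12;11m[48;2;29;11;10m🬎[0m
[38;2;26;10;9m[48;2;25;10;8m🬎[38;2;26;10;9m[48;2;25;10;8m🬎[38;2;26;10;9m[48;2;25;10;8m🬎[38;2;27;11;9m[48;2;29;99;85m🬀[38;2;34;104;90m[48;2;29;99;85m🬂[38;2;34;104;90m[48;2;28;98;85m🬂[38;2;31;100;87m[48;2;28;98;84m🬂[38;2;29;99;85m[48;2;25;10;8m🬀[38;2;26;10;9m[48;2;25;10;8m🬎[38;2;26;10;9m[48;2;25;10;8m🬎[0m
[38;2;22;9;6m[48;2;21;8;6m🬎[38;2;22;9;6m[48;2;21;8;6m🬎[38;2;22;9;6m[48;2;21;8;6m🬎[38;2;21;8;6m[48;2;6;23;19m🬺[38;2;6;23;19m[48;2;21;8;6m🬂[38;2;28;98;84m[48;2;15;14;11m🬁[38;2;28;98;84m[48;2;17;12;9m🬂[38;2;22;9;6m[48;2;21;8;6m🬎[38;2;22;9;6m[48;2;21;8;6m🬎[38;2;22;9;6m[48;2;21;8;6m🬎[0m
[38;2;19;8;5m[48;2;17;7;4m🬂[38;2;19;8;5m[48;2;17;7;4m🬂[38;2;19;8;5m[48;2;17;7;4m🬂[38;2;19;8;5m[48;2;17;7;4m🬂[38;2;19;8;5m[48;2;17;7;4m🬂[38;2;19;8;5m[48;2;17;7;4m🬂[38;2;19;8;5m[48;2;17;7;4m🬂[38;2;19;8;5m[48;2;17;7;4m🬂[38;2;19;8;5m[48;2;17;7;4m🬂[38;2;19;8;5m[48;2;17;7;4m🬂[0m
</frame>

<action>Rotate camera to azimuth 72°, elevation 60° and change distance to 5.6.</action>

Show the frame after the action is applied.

<frame>
[38;2;36;14;14m[48;2;33;13;12m🬂[38;2;36;14;14m[48;2;33;13;12m🬂[38;2;36;14;14m[48;2;33;13;12m🬂[38;2;36;14;14m[48;2;33;13;12m🬂[38;2;36;14;14m[48;2;33;13;12m🬂[38;2;36;14;14m[48;2;33;13;12m🬂[38;2;35;13;13m[48;2;28;98;84m🬎[38;2;36;14;14m[48;2;33;13;12m🬂[38;2;36;14;14m[48;2;33;13;12m🬂[38;2;36;14;14m[48;2;33;13;12m🬂[0m
[38;2;30;12;11m[48;2;29;11;10m🬎[38;2;30;12;11m[48;2;29;11;10m🬎[38;2;30;11;10m[48;2;119;189;176m🬕[38;2;31;12;11m[48;2;95;165;151m🬂[38;2;43;113;99m[48;2;59;129;115m▐[38;2;29;99;86m[48;2;34;104;90m▐[38;2;28;98;84m[48;2;28;98;84m [38;2;28;98;84m[48;2;31;12;11m🬺[38;2;30;12;11m[48;2;29;11;10m🬎[38;2;30;12;11m[48;2;29;11;10m🬎[0m
[38;2;26;10;9m[48;2;25;10;8m🬎[38;2;26;10;9m[48;2;25;10;8m🬎[38;2;93;163;149m[48;2;26;10;8m▐[38;2;89;159;145m[48;2;62;132;118m🬆[38;2;56;126;112m[48;2;40;110;96m🬄[38;2;31;101;87m[48;2;6;23;19m🬝[38;2;28;98;84m[48;2;6;23;19m🬎[38;2;28;98;84m[48;2;6;23;19m🬂[38;2;28;98;84m[48;2;25;10;8m🬀[38;2;26;10;9m[48;2;25;10;8m🬎[0m
[38;2;22;9;6m[48;2;21;8;6m🬎[38;2;22;9;6m[48;2;21;8;6m🬎[38;2;51;121;108m[48;2;21;8;6m🬁[38;2;47;117;103m[48;2;9;20;16m🬀[38;2;6;23;19m[48;2;6;23;19m [38;2;6;23;19m[48;2;21;8;6m🬝[38;2;6;23;19m[48;2;21;8;6m🬎[38;2;6;23;19m[48;2;21;8;6m🬀[38;2;22;9;6m[48;2;21;8;6m🬎[38;2;22;9;6m[48;2;21;8;6m🬎[0m
[38;2;19;8;5m[48;2;17;7;4m🬂[38;2;19;8;5m[48;2;17;7;4m🬂[38;2;19;8;5m[48;2;17;7;4m🬂[38;2;19;8;5m[48;2;17;7;4m🬂[38;2;19;8;5m[48;2;17;7;4m🬂[38;2;19;8;5m[48;2;17;7;4m🬂[38;2;19;8;5m[48;2;17;7;4m🬂[38;2;19;8;5m[48;2;17;7;4m🬂[38;2;19;8;5m[48;2;17;7;4m🬂[38;2;19;8;5m[48;2;17;7;4m🬂[0m
</frame>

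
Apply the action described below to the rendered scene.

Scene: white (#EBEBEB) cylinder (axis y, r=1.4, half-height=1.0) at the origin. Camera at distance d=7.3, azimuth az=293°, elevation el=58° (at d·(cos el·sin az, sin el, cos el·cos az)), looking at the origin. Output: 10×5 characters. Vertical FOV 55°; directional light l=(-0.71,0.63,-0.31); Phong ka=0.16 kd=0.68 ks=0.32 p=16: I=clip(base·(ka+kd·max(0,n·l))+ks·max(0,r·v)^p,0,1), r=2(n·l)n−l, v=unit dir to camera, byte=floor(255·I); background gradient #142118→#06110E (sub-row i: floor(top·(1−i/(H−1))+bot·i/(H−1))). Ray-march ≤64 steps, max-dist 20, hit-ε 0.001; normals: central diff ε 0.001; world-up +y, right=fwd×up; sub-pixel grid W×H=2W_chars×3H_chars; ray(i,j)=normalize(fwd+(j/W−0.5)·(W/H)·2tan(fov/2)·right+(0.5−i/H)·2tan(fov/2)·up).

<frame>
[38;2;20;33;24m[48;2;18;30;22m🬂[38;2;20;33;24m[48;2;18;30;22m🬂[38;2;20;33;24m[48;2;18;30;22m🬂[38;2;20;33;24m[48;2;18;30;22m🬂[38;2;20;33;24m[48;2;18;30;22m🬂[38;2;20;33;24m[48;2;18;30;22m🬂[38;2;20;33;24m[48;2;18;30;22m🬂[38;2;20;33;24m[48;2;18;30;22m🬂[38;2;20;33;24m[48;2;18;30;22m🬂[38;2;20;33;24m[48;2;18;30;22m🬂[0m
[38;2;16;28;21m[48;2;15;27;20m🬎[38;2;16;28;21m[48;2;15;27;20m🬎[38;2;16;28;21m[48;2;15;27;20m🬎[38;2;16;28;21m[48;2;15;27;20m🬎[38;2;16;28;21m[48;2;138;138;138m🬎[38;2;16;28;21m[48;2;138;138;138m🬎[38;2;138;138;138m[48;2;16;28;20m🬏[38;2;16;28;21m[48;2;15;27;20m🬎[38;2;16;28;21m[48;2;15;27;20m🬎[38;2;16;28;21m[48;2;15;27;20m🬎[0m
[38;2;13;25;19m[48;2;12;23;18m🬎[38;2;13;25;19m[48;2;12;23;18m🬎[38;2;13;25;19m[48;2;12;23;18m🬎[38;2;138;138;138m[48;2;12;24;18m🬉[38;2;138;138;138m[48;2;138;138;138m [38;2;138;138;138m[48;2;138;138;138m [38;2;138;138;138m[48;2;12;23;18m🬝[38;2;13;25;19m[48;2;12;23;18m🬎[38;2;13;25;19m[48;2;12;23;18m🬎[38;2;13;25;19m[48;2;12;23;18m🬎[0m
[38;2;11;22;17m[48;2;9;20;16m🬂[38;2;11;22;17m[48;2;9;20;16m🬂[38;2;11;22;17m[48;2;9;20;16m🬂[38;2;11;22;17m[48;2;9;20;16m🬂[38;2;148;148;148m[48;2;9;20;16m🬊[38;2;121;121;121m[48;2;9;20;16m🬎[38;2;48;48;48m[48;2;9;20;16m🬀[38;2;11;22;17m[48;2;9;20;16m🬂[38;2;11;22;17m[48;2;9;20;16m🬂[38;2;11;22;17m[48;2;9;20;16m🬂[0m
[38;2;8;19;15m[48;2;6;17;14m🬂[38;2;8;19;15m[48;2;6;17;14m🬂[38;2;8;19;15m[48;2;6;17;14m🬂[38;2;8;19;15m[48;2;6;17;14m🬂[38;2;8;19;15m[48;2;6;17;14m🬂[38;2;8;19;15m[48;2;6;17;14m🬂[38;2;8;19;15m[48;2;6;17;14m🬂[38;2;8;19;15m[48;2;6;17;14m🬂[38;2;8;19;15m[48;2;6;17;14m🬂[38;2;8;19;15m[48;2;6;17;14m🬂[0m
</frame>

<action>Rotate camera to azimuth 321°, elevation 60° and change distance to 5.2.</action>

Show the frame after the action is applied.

<frame>
[38;2;20;33;24m[48;2;18;30;22m🬂[38;2;20;33;24m[48;2;18;30;22m🬂[38;2;20;33;24m[48;2;18;30;22m🬂[38;2;20;33;24m[48;2;18;30;22m🬂[38;2;20;33;24m[48;2;18;30;22m🬂[38;2;20;33;24m[48;2;18;30;22m🬂[38;2;20;33;24m[48;2;18;30;22m🬂[38;2;20;33;24m[48;2;18;30;22m🬂[38;2;20;33;24m[48;2;18;30;22m🬂[38;2;20;33;24m[48;2;18;30;22m🬂[0m
[38;2;16;28;21m[48;2;15;27;20m🬎[38;2;16;28;21m[48;2;15;27;20m🬎[38;2;16;28;21m[48;2;15;27;20m🬎[38;2;16;28;21m[48;2;138;138;138m🬆[38;2;138;138;138m[48;2;138;138;138m [38;2;138;138;138m[48;2;138;138;138m [38;2;138;138;138m[48;2;17;29;21m🬺[38;2;138;138;138m[48;2;16;28;20m🬏[38;2;16;28;21m[48;2;15;27;20m🬎[38;2;16;28;21m[48;2;15;27;20m🬎[0m
[38;2;13;25;19m[48;2;12;23;18m🬎[38;2;13;25;19m[48;2;12;23;18m🬎[38;2;13;25;19m[48;2;12;23;18m🬎[38;2;138;138;138m[48;2;138;138;138m [38;2;138;138;138m[48;2;138;138;138m [38;2;138;138;138m[48;2;138;138;138m [38;2;138;138;138m[48;2;138;138;138m [38;2;138;138;138m[48;2;12;24;18m▌[38;2;13;25;19m[48;2;12;23;18m🬎[38;2;13;25;19m[48;2;12;23;18m🬎[0m
[38;2;11;22;17m[48;2;9;20;16m🬂[38;2;11;22;17m[48;2;9;20;16m🬂[38;2;11;22;17m[48;2;9;20;16m🬂[38;2;139;139;139m[48;2;9;20;16m🬉[38;2;134;134;134m[48;2;103;103;103m🬙[38;2;138;138;138m[48;2;57;57;57m🬎[38;2;138;138;138m[48;2;30;32;31m🬂[38;2;11;22;17m[48;2;9;20;16m🬂[38;2;11;22;17m[48;2;9;20;16m🬂[38;2;11;22;17m[48;2;9;20;16m🬂[0m
[38;2;8;19;15m[48;2;6;17;14m🬂[38;2;8;19;15m[48;2;6;17;14m🬂[38;2;8;19;15m[48;2;6;17;14m🬂[38;2;8;19;15m[48;2;6;17;14m🬂[38;2;8;19;15m[48;2;6;17;14m🬂[38;2;70;70;70m[48;2;6;17;14m🬀[38;2;8;19;15m[48;2;6;17;14m🬂[38;2;8;19;15m[48;2;6;17;14m🬂[38;2;8;19;15m[48;2;6;17;14m🬂[38;2;8;19;15m[48;2;6;17;14m🬂[0m
</frame>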